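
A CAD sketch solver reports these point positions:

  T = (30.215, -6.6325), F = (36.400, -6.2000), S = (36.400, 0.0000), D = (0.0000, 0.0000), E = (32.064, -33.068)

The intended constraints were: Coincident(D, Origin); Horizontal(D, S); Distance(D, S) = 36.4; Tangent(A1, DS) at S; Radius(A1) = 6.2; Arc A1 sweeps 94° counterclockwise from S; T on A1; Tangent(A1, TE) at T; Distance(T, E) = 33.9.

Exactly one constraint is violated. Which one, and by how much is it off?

Distance(T, E) = 33.9 — off by 7.40.

D = (0.00, 0.00) ✓; D.y = 0.00, S.y = 0.00 ✓; |DS| = 36.40 ✓; ∠(FS, SD) = 90.00° ✓; |FS| = 6.200 ✓; bearing(F→T) − bearing(F→S) = 94.00° ✓; |FT| = 6.200 ✓; ∠(FT, TE) = 90.00° ✓; |TE| = 26.50 ✗.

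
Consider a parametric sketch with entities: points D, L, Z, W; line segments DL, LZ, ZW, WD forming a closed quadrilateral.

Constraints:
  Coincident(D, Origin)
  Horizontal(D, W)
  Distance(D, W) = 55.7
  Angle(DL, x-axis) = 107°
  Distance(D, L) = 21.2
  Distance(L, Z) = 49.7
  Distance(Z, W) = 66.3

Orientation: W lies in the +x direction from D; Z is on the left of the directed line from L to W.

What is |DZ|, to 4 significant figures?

63.99

Checks: |LZ| = 49.70 ✓; |ZW| = 66.30 ✓.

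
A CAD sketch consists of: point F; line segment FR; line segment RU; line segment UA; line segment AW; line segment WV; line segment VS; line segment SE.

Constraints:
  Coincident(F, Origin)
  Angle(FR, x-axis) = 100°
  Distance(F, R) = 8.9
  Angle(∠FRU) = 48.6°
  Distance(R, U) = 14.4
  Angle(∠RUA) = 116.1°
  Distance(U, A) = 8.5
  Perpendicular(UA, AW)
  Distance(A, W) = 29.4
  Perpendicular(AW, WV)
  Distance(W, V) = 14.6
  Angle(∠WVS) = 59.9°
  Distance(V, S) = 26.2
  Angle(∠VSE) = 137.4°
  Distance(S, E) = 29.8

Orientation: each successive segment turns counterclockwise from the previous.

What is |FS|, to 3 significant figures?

6.15

F is at the origin; FR runs at 100.0° with length 8.9, so R = (-1.55, 8.76). ∠FRU = 48.6° gives RU at -129° from the x-axis; with |RU| = 14.4, U = (-10.5, -2.49). ∠RUA = 116.1° gives UA at -64.7° from the x-axis; with |UA| = 8.5, A = (-6.90, -10.2). UA is perpendicular to AW, so AW runs at 25.3°; with |AW| = 29.4, W = (19.7, 2.39). AW ⟂ WV, so WV runs at 115°; with |WV| = 14.6, V = (13.4, 15.6). ∠WVS = 59.9° gives VS at -125° from the x-axis; with |VS| = 26.2, S = (-1.43, -5.98). Then |FS| = |S − F| = 6.15.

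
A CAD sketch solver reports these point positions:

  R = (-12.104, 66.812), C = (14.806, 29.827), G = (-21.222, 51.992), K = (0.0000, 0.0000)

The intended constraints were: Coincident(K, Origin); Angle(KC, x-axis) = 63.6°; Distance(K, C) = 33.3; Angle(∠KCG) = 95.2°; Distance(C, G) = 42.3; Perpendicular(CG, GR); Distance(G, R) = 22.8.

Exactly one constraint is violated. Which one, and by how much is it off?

Distance(G, R) = 22.8 — off by 5.40.

K = (0.00, 0.00) ✓; KC at 63.60° ✓; |KC| = 33.30 ✓; ∠KCG = 95.20° ✓; |CG| = 42.30 ✓; ∠(CG, GR) = 90.00° ✓; |GR| = 17.40 ✗.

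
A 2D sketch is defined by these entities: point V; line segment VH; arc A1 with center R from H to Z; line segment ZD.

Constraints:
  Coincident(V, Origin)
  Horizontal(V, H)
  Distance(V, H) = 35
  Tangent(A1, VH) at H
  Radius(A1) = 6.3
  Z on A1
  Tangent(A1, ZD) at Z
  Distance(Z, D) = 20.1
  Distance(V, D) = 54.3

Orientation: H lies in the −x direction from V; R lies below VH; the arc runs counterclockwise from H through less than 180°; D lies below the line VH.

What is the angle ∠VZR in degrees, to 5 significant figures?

32.937°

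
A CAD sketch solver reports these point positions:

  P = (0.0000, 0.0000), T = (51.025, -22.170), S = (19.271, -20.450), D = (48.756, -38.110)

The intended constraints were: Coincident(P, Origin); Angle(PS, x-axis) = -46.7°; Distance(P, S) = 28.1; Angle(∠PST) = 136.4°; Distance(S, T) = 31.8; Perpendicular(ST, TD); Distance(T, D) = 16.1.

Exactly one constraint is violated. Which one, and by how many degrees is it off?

Perpendicular(ST, TD) — off by 5.00°.

P = (0.00, 0.00) ✓; PS at -46.70° ✓; |PS| = 28.10 ✓; ∠PST = 136.4° ✓; |ST| = 31.80 ✓; ∠(ST, TD) = 95.00° ✗; |TD| = 16.10 ✓.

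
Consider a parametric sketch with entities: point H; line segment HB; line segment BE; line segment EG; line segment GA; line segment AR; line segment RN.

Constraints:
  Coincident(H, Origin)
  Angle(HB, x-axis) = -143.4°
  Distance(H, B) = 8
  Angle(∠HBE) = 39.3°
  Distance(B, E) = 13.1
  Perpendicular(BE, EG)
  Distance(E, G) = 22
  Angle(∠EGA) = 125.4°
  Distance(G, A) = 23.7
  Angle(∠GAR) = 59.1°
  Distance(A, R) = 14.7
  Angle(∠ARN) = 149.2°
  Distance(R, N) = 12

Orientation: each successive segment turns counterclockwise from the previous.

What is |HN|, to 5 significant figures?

9.7749

H is at the origin; HB runs at -143.4° with length 8.0, so B = (-6.4225, -4.7698). ∠HBE = 39.3° gives BE at -2.7000° from the x-axis; with |BE| = 13.1, E = (6.6629, -5.3869). The perpendicularity gives EG at right angles to BE, so EG runs at 87.300°; with |EG| = 22.0, G = (7.6993, 16.589). ∠EGA = 125.4° gives GA at 141.90° from the x-axis; with |GA| = 23.7, A = (-10.951, 31.212). ∠GAR = 59.1° gives AR at -97.200° from the x-axis; with |AR| = 14.7, R = (-12.793, 16.628). ∠ARN = 149.2° gives RN at -66.400° from the x-axis; with |RN| = 12.0, N = (-7.9893, 5.6320). Then |HN| = |N − H| = 9.7749.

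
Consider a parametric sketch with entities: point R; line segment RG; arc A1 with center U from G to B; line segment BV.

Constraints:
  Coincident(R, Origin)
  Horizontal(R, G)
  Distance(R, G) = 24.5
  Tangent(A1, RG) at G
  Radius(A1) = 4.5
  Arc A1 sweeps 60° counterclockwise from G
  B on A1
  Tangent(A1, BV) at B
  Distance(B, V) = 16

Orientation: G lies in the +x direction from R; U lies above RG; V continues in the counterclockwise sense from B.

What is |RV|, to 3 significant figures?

39.8

R is at the origin; RG is horizontal with |RG| = 24.5 and G on the +x side, so G = (24.5, 0.00). The tangent condition forces UG to be normal to RG, so U = G + (0, 4.5) = (24.5, 4.50). On A1, G sits at bearing -90° from U; a 60° counterclockwise sweep puts B at bearing -30°, so B = U + 4.5·(cos -30°, sin -30°) = (28.4, 2.25). Since A1 is tangent to BV there, UB ⟂ BV, so BV runs along (−sin -30°, cos -30°); with |BV| = 16.0, V = (36.4, 16.1). Then |RV| = |V − R| = 39.8.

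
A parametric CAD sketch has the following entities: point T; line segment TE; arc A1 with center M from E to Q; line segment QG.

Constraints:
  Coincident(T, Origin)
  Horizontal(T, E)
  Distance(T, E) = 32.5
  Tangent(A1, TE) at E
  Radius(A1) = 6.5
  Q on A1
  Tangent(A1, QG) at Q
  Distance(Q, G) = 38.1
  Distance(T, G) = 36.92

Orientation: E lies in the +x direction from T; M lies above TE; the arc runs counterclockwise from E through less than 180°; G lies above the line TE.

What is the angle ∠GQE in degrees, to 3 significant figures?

110°

Checks: |MQ| = 6.500 ✓; ∠(MQ, QG) = 90.00° ✓; |QG| = 38.10 ✓; |TG| = 36.92 ✓.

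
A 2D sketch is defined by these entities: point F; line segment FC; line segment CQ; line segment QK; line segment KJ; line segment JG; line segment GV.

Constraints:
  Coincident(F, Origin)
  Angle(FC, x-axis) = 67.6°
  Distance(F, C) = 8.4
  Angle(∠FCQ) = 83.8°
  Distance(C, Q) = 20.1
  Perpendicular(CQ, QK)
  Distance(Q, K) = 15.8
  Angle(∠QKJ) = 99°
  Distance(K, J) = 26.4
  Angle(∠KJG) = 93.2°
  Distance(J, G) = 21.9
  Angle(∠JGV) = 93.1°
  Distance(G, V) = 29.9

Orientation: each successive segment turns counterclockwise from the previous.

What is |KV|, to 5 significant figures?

25.234

F is at the origin; FC runs at 67.6° with length 8.4, so C = (3.2010, 7.7662). ∠FCQ = 83.8° gives CQ at 163.80° from the x-axis; with |CQ| = 20.1, Q = (-16.101, 13.374). CQ is perpendicular to QK, so QK runs at -106.20°; with |QK| = 15.8, K = (-20.509, -1.7987). ∠QKJ = 99.0° gives KJ at -25.200° from the x-axis; with |KJ| = 26.4, J = (3.3785, -13.039). ∠KJG = 93.2° gives JG at 61.600° from the x-axis; with |JG| = 21.9, G = (13.795, 6.2250). ∠JGV = 93.1° gives GV at 148.50° from the x-axis; with |GV| = 29.9, V = (-11.699, 21.848). Then |KV| = |V − K| = 25.234.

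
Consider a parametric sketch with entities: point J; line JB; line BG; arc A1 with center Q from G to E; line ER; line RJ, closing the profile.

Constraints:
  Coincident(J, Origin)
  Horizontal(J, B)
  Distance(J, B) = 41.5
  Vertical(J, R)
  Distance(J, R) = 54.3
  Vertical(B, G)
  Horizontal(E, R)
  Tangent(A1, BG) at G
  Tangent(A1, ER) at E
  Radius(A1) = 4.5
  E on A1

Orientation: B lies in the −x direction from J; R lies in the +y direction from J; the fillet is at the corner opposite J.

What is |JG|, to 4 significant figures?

64.83

J is at the origin; J and B share the same y with |JB| = 41.5 and B on the −x side, so B = (-41.50, 0.000). JR is vertical with |JR| = 54.3 and R on the +y side, so R = (0.000, 54.30). The virtual corner opposite J is at (-41.50, 54.30). A1 meets BG tangentially, so QG is at right angles to BG and A1 meets ER tangentially, so QE is at right angles to ER, with radius 4.5, so the center Q sits 4.5 in from both sides at Q = (-37.00, 49.80). That places the tangent points at G = (-41.50, 49.80) on BG and E = (-37.00, 54.30) on ER. Then |JG| = |G − J| = 64.83.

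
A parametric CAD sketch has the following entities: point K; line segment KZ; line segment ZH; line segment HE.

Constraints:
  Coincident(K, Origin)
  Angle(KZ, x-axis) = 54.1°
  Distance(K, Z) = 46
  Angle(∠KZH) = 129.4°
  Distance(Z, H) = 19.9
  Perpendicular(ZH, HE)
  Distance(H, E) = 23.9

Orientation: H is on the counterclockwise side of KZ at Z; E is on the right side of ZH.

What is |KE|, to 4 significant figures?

77.10

∠KZH = 129.4°, so ZH runs at 54.1° + (180° − 129.4°) = 104.7° from the x-axis; with |ZH| = 19.9, H = Z + 19.9·(cos 104.7°, sin 104.7°) = (21.92, 56.51). The perpendicularity gives HE at right angles to ZH; with |HE| = 23.9 on the right of ZH, E = H + 23.9·(0.9673, 0.2538) = (45.04, 62.58). Then |KE| = |E − K| = 77.10.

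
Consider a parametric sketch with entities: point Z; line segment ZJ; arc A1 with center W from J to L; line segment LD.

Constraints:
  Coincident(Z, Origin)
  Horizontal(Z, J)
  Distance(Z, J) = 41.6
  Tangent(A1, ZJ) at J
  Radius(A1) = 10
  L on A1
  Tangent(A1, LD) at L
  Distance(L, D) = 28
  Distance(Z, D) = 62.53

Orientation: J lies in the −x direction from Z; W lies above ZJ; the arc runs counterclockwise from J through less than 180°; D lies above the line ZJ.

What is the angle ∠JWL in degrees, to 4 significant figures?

124.2°

Z is at the origin; ZJ is horizontal with |ZJ| = 41.6 and J on the −x side, so J = (-41.60, 0.000). Tangency of A1 to ZJ means the radius WJ is perpendicular to ZJ, so W = J + (0, 10) = (-41.60, 10.00). Since WL ⟂ LD (tangency), |WD| = √(10.0² + 28.0²) = 29.73 regardless of where L sits on A1. So D lies on both circle(Z, 62.53) and circle(W, 29.73); the above-ZJ intersection is D = (-49.05, 38.78). L is the foot of the tangent from D: L = (-33.33, 15.62).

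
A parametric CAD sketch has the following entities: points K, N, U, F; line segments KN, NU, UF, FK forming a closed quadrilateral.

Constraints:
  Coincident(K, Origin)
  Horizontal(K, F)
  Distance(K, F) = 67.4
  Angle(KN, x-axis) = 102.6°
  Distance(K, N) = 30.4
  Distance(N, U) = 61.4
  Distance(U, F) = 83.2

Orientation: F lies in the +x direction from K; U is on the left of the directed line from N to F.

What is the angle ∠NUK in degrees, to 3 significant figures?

17.1°

Checks: |NU| = 61.40 ✓; |UF| = 83.20 ✓.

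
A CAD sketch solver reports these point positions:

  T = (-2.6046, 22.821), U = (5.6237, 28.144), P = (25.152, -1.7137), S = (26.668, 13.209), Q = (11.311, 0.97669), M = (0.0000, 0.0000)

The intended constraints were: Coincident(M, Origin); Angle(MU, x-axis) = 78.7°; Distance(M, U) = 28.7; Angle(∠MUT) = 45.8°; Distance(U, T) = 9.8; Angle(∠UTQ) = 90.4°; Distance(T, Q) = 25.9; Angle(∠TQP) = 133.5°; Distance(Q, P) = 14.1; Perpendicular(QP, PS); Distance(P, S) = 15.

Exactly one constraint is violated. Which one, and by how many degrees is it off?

Perpendicular(QP, PS) — off by 5.20°.

M = (0.00, 0.00) ✓; MU at 78.70° ✓; |MU| = 28.70 ✓; ∠MUT = 45.80° ✓; |UT| = 9.800 ✓; ∠UTQ = 90.40° ✓; |TQ| = 25.90 ✓; ∠TQP = 133.5° ✓; |QP| = 14.10 ✓; ∠(QP, PS) = 95.20° ✗; |PS| = 15.00 ✓.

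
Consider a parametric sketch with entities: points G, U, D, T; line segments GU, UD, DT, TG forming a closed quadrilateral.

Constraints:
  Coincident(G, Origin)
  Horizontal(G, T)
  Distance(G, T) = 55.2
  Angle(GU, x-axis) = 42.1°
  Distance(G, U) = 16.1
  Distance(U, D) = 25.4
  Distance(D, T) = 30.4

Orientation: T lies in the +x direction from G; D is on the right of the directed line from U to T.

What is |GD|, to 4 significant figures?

28.33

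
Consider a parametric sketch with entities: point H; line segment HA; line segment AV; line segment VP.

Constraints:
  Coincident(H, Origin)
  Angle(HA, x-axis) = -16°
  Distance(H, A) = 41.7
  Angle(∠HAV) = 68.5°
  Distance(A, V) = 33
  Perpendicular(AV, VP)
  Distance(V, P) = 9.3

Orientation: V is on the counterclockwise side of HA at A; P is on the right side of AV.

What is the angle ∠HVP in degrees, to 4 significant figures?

155.5°

H is at the origin; HA runs at -16.0° with length 41.7, so A = 41.7·(cos -16.0°, sin -16.0°) = (40.08, -11.49). ∠HAV = 68.5°, so AV runs at -16.0° + (180° − 68.5°) = 95.50° from the x-axis; with |AV| = 33.0, V = A + 33.0·(cos 95.50°, sin 95.50°) = (36.92, 21.35). AV ⟂ VP; with |VP| = 9.3 on the right of AV, P = V + 9.3·(0.9954, 0.09585) = (46.18, 22.25). Then cos ∠HVP = VH·VP / (|VH||VP|), giving 155.5°.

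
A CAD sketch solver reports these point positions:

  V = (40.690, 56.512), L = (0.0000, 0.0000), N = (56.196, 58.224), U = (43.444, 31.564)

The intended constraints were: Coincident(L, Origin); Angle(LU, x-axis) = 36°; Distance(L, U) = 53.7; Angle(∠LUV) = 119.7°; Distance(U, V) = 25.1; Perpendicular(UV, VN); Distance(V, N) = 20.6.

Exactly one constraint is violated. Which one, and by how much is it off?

Distance(V, N) = 20.6 — off by 5.00.

L = (0.00, 0.00) ✓; LU at 36.00° ✓; |LU| = 53.70 ✓; ∠LUV = 119.7° ✓; |UV| = 25.10 ✓; ∠(UV, VN) = 90.00° ✓; |VN| = 15.60 ✗.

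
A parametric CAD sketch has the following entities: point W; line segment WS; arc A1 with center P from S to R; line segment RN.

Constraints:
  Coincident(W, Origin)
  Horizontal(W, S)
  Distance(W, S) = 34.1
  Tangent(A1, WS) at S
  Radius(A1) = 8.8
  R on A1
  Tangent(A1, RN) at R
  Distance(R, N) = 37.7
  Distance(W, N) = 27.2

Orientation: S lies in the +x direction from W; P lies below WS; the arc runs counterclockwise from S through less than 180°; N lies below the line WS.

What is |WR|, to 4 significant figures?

28.35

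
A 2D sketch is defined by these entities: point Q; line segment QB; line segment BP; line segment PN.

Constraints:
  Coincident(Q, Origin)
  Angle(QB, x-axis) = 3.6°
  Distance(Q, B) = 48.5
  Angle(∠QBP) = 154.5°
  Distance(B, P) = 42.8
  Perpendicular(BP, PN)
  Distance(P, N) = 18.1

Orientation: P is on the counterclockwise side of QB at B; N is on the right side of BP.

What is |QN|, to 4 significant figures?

94.95

Q is at the origin; QB runs at 3.6° with length 48.5, so B = 48.5·(cos 3.6°, sin 3.6°) = (48.40, 3.045). ∠QBP = 154.5°, so BP runs at 3.6° + (180° − 154.5°) = 29.10° from the x-axis; with |BP| = 42.8, P = B + 42.8·(cos 29.10°, sin 29.10°) = (85.80, 23.86). BP ⟂ PN; with |PN| = 18.1 on the right of BP, N = P + 18.1·(0.4863, -0.8738) = (94.60, 8.045). Then |QN| = |N − Q| = 94.95.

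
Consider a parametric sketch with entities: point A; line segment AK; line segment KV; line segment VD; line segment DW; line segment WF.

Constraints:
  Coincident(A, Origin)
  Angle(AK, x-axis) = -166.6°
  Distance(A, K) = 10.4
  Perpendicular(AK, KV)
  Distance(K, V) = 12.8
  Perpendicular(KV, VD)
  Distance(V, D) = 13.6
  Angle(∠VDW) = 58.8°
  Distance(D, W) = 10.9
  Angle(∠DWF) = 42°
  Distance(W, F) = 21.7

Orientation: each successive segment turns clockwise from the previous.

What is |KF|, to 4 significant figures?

25.10

∠VDW = 58.8° gives DW at -107.8° from the x-axis; with |DW| = 10.9, W = (-3.186, 2.815). ∠DWF = 42.0° gives WF at 114.2° from the x-axis; with |WF| = 21.7, F = (-12.08, 22.61). Then |KF| = |F − K| = 25.10.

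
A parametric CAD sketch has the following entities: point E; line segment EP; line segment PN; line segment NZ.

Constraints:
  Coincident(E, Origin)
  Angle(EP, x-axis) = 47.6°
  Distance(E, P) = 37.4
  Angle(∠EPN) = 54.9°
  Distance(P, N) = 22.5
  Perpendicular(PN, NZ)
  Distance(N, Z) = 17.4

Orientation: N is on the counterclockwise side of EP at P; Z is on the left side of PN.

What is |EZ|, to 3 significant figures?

13.2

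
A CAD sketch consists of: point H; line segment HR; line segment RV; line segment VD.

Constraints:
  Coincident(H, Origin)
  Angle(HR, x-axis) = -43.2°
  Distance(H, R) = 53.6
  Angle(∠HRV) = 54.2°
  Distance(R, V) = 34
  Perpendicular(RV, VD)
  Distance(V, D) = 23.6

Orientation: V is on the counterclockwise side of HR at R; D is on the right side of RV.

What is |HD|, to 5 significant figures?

67.125

H is at the origin; HR runs at -43.2° with length 53.6, so R = 53.6·(cos -43.2°, sin -43.2°) = (39.073, -36.692). ∠HRV = 54.2°, so RV runs at -43.2° + (180° − 54.2°) = 82.600° from the x-axis; with |RV| = 34.0, V = R + 34.0·(cos 82.600°, sin 82.600°) = (43.452, -2.9749). RV is perpendicular to VD; with |VD| = 23.6 on the right of RV, D = V + 23.6·(0.99167, -0.12880) = (66.855, -6.0145). Then |HD| = |D − H| = 67.125.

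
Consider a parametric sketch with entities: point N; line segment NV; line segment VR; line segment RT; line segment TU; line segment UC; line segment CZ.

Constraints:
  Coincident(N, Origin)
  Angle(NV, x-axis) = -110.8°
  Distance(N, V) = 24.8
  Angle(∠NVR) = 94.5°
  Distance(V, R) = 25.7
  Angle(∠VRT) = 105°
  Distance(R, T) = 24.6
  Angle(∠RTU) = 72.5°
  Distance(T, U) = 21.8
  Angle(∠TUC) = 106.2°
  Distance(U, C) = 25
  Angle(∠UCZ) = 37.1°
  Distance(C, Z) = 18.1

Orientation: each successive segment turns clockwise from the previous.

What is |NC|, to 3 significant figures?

27.0

N is at the origin; NV runs at -110.8° with length 24.8, so V = (-8.81, -23.2). ∠NVR = 94.5° gives VR at 164° from the x-axis; with |VR| = 25.7, R = (-33.5, -16.0). ∠VRT = 105.0° gives RT at 88.7° from the x-axis; with |RT| = 24.6, T = (-32.9, 8.62). ∠RTU = 72.5° gives TU at -18.8° from the x-axis; with |TU| = 21.8, U = (-12.3, 1.60). ∠TUC = 106.2° gives UC at -92.6° from the x-axis; with |UC| = 25.0, C = (-13.4, -23.4). Then |NC| = |C − N| = 27.0.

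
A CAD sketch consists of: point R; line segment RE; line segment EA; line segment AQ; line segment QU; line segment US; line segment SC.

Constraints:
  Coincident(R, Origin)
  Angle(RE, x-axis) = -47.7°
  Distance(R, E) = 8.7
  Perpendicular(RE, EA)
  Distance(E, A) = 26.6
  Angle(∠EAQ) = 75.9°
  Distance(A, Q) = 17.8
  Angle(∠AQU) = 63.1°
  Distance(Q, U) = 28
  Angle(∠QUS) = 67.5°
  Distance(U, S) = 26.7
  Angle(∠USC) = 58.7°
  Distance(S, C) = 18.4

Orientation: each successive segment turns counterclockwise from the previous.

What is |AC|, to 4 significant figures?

6.161

R is at the origin; RE runs at -47.7° with length 8.7, so E = (5.855, -6.435). RE ⟂ EA, so EA runs at 42.30°; with |EA| = 26.6, A = (25.53, 11.47). ∠EAQ = 75.9° gives AQ at 146.4° from the x-axis; with |AQ| = 17.8, Q = (10.70, 21.32). ∠AQU = 63.1° gives QU at -96.70° from the x-axis; with |QU| = 28.0, U = (7.437, -6.491). ∠QUS = 67.5° gives US at 15.80° from the x-axis; with |US| = 26.7, S = (33.13, 0.7788). ∠USC = 58.7° gives SC at 137.1° from the x-axis; with |SC| = 18.4, C = (19.65, 13.30). Then |AC| = |C − A| = 6.161.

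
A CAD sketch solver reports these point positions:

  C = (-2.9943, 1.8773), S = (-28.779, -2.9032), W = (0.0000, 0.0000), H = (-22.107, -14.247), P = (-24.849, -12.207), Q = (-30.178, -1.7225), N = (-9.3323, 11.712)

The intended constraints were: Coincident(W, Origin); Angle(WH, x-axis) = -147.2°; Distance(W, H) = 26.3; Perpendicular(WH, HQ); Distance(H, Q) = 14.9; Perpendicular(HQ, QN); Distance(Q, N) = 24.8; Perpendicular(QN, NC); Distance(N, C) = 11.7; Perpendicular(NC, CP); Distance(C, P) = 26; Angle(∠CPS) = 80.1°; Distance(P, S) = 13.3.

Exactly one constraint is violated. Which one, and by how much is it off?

Distance(P, S) = 13.3 — off by 3.20.

W = (0.00, 0.00) ✓; WH at -147.2° ✓; |WH| = 26.30 ✓; ∠(WH, HQ) = 90.00° ✓; |HQ| = 14.90 ✓; ∠(HQ, QN) = 90.00° ✓; |QN| = 24.80 ✓; ∠(QN, NC) = 90.00° ✓; |NC| = 11.70 ✓; ∠(NC, CP) = 90.00° ✓; |CP| = 26.00 ✓; ∠CPS = 80.10° ✓; |PS| = 10.10 ✗.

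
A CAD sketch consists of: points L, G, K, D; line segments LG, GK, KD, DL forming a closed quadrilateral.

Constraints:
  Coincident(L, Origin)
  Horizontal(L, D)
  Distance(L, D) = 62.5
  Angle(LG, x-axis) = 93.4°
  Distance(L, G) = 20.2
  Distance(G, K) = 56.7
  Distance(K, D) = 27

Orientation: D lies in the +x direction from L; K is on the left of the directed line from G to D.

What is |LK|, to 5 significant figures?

61.016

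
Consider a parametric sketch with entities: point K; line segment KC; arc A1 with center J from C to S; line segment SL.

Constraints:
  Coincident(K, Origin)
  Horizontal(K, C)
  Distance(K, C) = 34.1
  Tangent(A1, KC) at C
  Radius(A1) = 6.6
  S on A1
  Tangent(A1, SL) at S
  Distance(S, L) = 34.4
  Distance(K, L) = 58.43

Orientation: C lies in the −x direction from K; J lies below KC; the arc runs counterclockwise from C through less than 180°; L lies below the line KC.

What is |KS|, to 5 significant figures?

41.192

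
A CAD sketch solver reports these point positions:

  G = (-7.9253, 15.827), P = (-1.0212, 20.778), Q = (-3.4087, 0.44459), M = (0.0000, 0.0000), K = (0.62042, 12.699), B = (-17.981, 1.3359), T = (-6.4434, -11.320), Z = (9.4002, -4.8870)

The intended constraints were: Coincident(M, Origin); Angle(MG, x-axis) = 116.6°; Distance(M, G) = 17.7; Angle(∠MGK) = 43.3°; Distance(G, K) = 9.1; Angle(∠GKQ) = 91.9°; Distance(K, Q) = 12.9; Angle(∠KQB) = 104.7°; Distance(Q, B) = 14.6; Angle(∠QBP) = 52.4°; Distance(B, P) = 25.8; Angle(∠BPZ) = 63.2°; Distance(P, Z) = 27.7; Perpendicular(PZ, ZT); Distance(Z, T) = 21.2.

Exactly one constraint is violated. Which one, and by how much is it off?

Distance(Z, T) = 21.2 — off by 4.10.

M = (0.00, 0.00) ✓; MG at 116.6° ✓; |MG| = 17.70 ✓; ∠MGK = 43.30° ✓; |GK| = 9.100 ✓; ∠GKQ = 91.90° ✓; |KQ| = 12.90 ✓; ∠KQB = 104.7° ✓; |QB| = 14.60 ✓; ∠QBP = 52.40° ✓; |BP| = 25.80 ✓; ∠BPZ = 63.20° ✓; |PZ| = 27.70 ✓; ∠(PZ, ZT) = 90.00° ✓; |ZT| = 17.10 ✗.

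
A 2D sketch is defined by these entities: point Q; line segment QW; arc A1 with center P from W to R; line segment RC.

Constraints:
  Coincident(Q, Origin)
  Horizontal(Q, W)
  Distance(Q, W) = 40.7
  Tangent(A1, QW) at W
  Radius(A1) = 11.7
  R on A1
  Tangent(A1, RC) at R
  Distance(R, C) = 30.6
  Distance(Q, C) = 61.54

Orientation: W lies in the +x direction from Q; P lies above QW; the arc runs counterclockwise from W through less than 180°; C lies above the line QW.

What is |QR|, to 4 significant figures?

54.04

Q is at the origin; QW is horizontal with |QW| = 40.7 and W on the +x side, so W = (40.70, 0.000). Tangency of A1 to QW means the radius PW is perpendicular to QW, so P = W + (0, 11.7) = (40.70, 11.70). Since PR ⟂ RC (tangency), |PC| = √(11.7² + 30.6²) = 32.76 regardless of where R sits on A1. So C lies on both circle(Q, 61.54) and circle(P, 32.76); the above-QW intersection is C = (42.61, 44.40). R is the foot of the tangent from C: R = (51.85, 15.24).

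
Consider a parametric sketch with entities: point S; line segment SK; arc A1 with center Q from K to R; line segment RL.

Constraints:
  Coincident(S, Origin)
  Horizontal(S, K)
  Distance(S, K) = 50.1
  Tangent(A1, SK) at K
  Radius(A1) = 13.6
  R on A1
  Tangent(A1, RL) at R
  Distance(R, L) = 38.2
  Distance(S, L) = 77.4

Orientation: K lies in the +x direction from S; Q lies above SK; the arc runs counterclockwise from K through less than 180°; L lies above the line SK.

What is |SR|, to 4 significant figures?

65.49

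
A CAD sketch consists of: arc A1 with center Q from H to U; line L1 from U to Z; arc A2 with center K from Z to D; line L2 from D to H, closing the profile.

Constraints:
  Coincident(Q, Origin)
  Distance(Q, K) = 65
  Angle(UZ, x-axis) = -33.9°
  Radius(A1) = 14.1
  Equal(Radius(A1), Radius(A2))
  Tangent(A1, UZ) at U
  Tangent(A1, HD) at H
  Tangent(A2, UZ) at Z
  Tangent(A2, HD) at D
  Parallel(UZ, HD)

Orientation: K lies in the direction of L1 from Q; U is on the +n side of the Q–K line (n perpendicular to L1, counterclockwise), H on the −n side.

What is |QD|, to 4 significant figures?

66.51

Tangency of A1 to both parallel lines with radius 14.1 puts U and H at Q ± 14.1·n: U = (7.864, 11.70), H = (-7.864, -11.70). Equal radii place Z and D the same way about K: Z = K + 14.1·n = (61.82, -24.55), D = K − 14.1·n = (46.09, -47.96). Then |QD| = |D − Q| = 66.51.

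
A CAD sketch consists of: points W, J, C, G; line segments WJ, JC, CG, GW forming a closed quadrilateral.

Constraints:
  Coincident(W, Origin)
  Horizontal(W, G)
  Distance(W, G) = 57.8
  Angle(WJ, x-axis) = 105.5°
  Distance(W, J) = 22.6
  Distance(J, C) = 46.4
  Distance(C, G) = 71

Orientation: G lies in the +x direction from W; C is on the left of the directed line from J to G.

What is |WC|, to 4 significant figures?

63.40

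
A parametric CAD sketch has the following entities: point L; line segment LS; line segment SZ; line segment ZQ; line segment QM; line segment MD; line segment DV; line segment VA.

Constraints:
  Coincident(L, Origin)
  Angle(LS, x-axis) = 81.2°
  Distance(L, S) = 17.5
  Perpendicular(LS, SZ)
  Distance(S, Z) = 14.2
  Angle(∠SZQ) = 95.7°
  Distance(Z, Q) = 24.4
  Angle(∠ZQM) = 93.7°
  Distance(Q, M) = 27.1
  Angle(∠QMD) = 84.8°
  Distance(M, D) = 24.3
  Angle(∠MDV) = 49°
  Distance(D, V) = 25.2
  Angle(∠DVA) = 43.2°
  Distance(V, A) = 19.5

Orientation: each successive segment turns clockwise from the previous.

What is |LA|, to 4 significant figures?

11.88

L is at the origin; LS runs at 81.2° with length 17.5, so S = (2.677, 17.29). The perpendicularity gives SZ at right angles to LS, so SZ runs at -8.800°; with |SZ| = 14.2, Z = (16.71, 15.12). ∠SZQ = 95.7° gives ZQ at -93.10° from the x-axis; with |ZQ| = 24.4, Q = (15.39, -9.243). ∠ZQM = 93.7° gives QM at -179.4° from the x-axis; with |QM| = 27.1, M = (-11.71, -9.526). ∠QMD = 84.8° gives MD at 85.40° from the x-axis; with |MD| = 24.3, D = (-9.759, 14.70). ∠MDV = 49.0° gives DV at -45.60° from the x-axis; with |DV| = 25.2, V = (7.872, -3.309). ∠DVA = 43.2° gives VA at 177.6° from the x-axis; with |VA| = 19.5, A = (-11.61, -2.493). Then |LA| = |A − L| = 11.88.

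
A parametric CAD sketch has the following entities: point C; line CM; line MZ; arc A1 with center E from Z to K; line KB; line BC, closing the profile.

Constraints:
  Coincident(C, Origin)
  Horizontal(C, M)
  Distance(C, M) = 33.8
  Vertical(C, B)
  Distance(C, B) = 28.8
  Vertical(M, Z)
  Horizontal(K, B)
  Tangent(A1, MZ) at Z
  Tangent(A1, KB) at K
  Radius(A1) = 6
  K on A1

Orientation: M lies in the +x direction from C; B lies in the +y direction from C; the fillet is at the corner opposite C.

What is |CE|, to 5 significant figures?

35.954

CB is vertical with |CB| = 28.8 and B on the +y side, so B = (0.0000, 28.800). The virtual corner opposite C is at (33.800, 28.800). Tangency of A1 to MZ means the radius EZ is perpendicular to MZ and A1 meets KB tangentially, so EK is at right angles to KB, with radius 6.0, so the center E sits 6.0 in from both sides at E = (27.800, 22.800). Then |CE| = |E − C| = 35.954.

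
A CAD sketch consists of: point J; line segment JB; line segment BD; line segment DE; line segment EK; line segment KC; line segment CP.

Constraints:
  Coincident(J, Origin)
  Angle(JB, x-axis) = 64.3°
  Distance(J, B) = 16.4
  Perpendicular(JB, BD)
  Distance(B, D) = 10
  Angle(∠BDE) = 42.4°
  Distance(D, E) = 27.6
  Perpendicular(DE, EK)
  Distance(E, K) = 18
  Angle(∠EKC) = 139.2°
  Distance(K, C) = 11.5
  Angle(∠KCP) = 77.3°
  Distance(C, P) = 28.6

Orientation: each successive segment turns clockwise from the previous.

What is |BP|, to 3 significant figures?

5.27

J is at the origin; JB runs at 64.3° with length 16.4, so B = (7.11, 14.8). The perpendicularity gives BD at right angles to JB, so BD runs at -25.7°; with |BD| = 10.0, D = (16.1, 10.4). ∠BDE = 42.4° gives DE at -163° from the x-axis; with |DE| = 27.6, E = (-10.3, 2.51). The perpendicularity gives EK at right angles to DE, so EK runs at 107°; with |EK| = 18.0, K = (-15.5, 19.8). ∠EKC = 139.2° gives KC at 65.9° from the x-axis; with |KC| = 11.5, C = (-10.8, 30.2). ∠KCP = 77.3° gives CP at -36.8° from the x-axis; with |CP| = 28.6, P = (12.1, 13.1). Then |BP| = |P − B| = 5.27.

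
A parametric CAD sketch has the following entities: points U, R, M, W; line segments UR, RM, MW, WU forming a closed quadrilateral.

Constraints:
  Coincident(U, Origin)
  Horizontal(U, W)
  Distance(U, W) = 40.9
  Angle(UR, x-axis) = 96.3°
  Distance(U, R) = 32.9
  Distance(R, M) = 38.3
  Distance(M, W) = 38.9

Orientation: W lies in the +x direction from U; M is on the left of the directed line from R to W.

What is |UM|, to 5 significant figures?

51.420

Checks: |RM| = 38.30 ✓; |MW| = 38.90 ✓.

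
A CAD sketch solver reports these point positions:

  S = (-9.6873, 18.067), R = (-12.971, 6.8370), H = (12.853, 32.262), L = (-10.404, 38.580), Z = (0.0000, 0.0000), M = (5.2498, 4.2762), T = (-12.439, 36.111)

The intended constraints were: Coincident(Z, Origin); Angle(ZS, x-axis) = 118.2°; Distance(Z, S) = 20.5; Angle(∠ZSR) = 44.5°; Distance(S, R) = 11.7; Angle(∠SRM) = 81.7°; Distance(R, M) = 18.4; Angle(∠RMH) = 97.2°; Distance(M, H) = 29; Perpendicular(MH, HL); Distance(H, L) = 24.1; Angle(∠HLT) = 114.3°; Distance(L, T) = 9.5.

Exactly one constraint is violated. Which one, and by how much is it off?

Distance(L, T) = 9.5 — off by 6.30.

Z = (0.00, 0.00) ✓; ZS at 118.2° ✓; |ZS| = 20.50 ✓; ∠ZSR = 44.50° ✓; |SR| = 11.70 ✓; ∠SRM = 81.70° ✓; |RM| = 18.40 ✓; ∠RMH = 97.20° ✓; |MH| = 29.00 ✓; ∠(MH, HL) = 90.00° ✓; |HL| = 24.10 ✓; ∠HLT = 114.3° ✓; |LT| = 3.200 ✗.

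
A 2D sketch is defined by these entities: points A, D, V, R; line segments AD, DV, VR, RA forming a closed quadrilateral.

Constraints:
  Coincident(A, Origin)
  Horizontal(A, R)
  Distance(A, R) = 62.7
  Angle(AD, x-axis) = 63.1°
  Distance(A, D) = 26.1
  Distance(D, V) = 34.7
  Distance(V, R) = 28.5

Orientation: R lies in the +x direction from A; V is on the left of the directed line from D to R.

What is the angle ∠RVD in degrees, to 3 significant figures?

124°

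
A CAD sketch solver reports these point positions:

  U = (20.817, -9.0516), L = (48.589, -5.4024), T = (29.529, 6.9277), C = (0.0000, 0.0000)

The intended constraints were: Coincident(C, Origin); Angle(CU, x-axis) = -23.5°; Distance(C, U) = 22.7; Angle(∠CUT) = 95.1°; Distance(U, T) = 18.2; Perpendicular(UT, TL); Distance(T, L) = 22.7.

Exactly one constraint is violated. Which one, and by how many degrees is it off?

Perpendicular(UT, TL) — off by 4.30°.

C = (0.00, 0.00) ✓; CU at -23.50° ✓; |CU| = 22.70 ✓; ∠CUT = 95.10° ✓; |UT| = 18.20 ✓; ∠(UT, TL) = 94.30° ✗; |TL| = 22.70 ✓.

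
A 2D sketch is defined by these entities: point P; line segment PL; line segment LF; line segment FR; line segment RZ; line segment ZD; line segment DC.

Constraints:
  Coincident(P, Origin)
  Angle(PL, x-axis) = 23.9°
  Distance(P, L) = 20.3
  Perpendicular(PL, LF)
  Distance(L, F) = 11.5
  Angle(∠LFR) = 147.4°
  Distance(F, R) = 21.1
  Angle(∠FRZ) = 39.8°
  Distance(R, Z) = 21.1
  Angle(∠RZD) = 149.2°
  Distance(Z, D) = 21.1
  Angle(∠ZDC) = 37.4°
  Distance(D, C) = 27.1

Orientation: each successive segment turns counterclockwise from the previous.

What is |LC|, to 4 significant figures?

15.35

∠RZD = 149.2° gives ZD at -42.50° from the x-axis; with |ZD| = 21.1, D = (17.93, -4.081). ∠ZDC = 37.4° gives DC at 100.1° from the x-axis; with |DC| = 27.1, C = (13.17, 22.60). Then |LC| = |C − L| = 15.35.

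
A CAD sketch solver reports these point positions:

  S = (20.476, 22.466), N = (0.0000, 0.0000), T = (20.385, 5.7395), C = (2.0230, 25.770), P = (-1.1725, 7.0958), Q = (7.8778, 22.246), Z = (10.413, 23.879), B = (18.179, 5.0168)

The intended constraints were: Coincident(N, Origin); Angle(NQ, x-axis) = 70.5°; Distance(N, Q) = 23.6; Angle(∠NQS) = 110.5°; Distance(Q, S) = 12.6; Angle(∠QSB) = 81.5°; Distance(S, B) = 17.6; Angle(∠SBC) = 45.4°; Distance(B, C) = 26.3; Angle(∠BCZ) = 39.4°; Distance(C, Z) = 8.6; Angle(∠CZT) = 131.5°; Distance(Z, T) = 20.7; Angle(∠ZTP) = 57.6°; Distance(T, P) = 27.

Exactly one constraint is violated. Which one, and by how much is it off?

Distance(T, P) = 27 — off by 5.40.

N = (0.00, 0.00) ✓; NQ at 70.50° ✓; |NQ| = 23.60 ✓; ∠NQS = 110.5° ✓; |QS| = 12.60 ✓; ∠QSB = 81.50° ✓; |SB| = 17.60 ✓; ∠SBC = 45.40° ✓; |BC| = 26.30 ✓; ∠BCZ = 39.40° ✓; |CZ| = 8.600 ✓; ∠CZT = 131.5° ✓; |ZT| = 20.70 ✓; ∠ZTP = 57.60° ✓; |TP| = 21.60 ✗.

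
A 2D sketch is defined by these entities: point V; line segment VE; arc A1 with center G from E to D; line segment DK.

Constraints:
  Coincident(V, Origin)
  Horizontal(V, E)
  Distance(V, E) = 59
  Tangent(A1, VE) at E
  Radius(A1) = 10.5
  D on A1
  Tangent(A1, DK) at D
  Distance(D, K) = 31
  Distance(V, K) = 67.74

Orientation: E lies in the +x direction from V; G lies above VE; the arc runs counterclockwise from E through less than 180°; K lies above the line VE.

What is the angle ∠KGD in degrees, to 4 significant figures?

71.29°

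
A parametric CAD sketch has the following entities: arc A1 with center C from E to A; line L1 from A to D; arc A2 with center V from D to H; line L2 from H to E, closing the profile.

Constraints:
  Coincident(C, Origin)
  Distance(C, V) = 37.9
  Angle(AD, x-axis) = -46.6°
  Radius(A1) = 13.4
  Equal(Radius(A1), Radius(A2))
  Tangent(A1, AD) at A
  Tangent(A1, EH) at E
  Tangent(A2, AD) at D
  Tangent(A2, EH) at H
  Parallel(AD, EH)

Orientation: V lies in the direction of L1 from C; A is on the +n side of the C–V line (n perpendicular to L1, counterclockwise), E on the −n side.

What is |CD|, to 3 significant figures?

40.2

The slot axis is L1's direction at -46.6°, so u = (cos -46.6°, sin -46.6°) = (0.687, -0.727) and n = (−sin -46.6°, cos -46.6°) = (0.727, 0.687). C is at the origin and V lies 37.9 along u from C, so V = 37.9·u = (26.0, -27.5). Tangency of A1 to both parallel lines with radius 13.4 puts A and E at C ± 13.4·n: A = (9.74, 9.21), E = (-9.74, -9.21). Equal radii place D and H the same way about V: D = V + 13.4·n = (35.8, -18.3), H = V − 13.4·n = (16.3, -36.7). Then |CD| = |D − C| = 40.2.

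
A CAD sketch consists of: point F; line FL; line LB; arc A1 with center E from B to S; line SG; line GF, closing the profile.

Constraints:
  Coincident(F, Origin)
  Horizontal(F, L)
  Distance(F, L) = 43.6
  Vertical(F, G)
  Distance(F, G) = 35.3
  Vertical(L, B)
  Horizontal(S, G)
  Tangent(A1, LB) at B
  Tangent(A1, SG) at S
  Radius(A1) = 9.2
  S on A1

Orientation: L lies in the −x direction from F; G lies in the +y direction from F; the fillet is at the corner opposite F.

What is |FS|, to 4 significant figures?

49.29

The virtual corner opposite F is at (-43.60, 35.30). Tangency of A1 to LB means the radius EB is perpendicular to LB and tangency of A1 to SG means the radius ES is perpendicular to SG, with radius 9.2, so the center E sits 9.2 in from both sides at E = (-34.40, 26.10). That places the tangent points at B = (-43.60, 26.10) on LB and S = (-34.40, 35.30) on SG. Then |FS| = |S − F| = 49.29.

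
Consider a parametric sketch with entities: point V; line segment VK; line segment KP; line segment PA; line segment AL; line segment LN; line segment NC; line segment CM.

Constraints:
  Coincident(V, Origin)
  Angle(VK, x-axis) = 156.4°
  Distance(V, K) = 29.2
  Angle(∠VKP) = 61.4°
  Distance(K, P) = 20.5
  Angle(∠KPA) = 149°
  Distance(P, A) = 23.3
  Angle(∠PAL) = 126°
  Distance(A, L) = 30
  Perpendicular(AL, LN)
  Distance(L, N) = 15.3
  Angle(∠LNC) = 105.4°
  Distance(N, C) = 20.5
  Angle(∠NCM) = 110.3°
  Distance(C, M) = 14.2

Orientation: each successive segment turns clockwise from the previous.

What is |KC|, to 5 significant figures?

31.697

V is at the origin; VK runs at 156.4° with length 29.2, so K = (-26.758, 11.690). ∠VKP = 61.4° gives KP at 37.800° from the x-axis; with |KP| = 20.5, P = (-10.560, 24.255). ∠KPA = 149.0° gives PA at 6.8000° from the x-axis; with |PA| = 23.3, A = (12.576, 27.014). ∠PAL = 126.0° gives AL at -47.200° from the x-axis; with |AL| = 30.0, L = (32.960, 5.0017). AL is perpendicular to LN, so LN runs at -137.20°; with |LN| = 15.3, N = (21.734, -5.3937). ∠LNC = 105.4° gives NC at 148.20° from the x-axis; with |NC| = 20.5, C = (4.3109, 5.4088). Then |KC| = |C − K| = 31.697.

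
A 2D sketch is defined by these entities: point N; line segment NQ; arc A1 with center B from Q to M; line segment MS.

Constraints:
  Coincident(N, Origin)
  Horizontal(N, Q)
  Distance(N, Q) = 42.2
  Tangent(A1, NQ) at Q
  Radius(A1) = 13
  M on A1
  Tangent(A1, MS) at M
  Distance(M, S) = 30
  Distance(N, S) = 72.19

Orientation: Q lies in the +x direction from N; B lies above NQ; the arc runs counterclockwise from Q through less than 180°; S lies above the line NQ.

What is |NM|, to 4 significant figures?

56.13

N is at the origin; NQ is horizontal with |NQ| = 42.2 and Q on the +x side, so Q = (42.20, 0.000). The tangent condition forces BQ to be normal to NQ, so B = Q + (0, 13) = (42.20, 13.00). Since BM ⟂ MS (tangency), |BS| = √(13.0² + 30.0²) = 32.70 regardless of where M sits on A1. So S lies on both circle(N, 72.19) and circle(B, 32.70); the above-NQ intersection is S = (59.66, 40.64). M is the foot of the tangent from S: M = (55.05, 11.00).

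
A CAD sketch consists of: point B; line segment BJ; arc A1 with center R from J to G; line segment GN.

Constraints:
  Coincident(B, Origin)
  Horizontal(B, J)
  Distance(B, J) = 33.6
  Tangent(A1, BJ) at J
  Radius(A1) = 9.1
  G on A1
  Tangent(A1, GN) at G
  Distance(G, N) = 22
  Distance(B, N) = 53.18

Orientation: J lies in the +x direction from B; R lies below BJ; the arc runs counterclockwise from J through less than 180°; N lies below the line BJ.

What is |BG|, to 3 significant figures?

31.5

Checks: |RG| = 9.100 ✓; ∠(RG, GN) = 90.00° ✓; |GN| = 22.00 ✓; |BN| = 53.18 ✓.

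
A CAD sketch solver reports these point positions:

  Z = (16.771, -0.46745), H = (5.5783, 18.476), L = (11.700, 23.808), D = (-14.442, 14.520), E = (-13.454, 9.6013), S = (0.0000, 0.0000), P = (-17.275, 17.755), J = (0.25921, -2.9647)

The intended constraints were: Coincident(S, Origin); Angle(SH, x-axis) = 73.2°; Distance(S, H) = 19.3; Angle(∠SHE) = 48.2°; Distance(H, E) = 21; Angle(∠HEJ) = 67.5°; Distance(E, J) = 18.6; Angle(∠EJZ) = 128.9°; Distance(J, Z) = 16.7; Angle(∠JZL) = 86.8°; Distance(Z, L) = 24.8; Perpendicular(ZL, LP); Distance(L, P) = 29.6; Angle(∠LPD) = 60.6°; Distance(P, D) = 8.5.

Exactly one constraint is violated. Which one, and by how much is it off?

Distance(P, D) = 8.5 — off by 4.20.

S = (0.00, 0.00) ✓; SH at 73.20° ✓; |SH| = 19.30 ✓; ∠SHE = 48.20° ✓; |HE| = 21.00 ✓; ∠HEJ = 67.50° ✓; |EJ| = 18.60 ✓; ∠EJZ = 128.9° ✓; |JZ| = 16.70 ✓; ∠JZL = 86.80° ✓; |ZL| = 24.80 ✓; ∠(ZL, LP) = 90.00° ✓; |LP| = 29.60 ✓; ∠LPD = 60.59° ✓; |PD| = 4.300 ✗.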